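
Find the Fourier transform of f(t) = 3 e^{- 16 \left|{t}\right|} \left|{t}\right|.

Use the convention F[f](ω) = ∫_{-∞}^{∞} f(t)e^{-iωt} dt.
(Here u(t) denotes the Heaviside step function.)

F(ω) = \frac{6 \left(256 - \omega^{2}\right)}{\left(\omega^{2} + 256\right)^{2}}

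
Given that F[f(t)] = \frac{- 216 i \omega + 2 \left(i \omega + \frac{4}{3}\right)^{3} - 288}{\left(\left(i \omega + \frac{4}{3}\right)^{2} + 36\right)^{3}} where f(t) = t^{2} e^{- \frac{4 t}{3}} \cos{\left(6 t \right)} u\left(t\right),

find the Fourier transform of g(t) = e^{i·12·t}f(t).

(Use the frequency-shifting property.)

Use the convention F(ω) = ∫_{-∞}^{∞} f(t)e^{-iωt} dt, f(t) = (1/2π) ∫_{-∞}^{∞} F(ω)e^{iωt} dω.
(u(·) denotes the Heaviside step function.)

F[g](ω) = \frac{54 \left(2916 i \left(12 - \omega\right) + \left(3 i \left(\omega - 12\right) + 4\right)^{3} - 3888\right)}{\left(\left(3 i \left(\omega - 12\right) + 4\right)^{2} + 324\right)^{3}}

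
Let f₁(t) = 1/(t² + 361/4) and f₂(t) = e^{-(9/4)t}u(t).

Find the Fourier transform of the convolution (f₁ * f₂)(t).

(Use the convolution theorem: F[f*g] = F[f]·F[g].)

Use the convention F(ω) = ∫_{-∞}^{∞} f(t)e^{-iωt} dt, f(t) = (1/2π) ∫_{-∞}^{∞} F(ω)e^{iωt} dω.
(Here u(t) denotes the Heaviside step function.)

F[f₁*f₂](ω) = \frac{8 \pi e^{- \frac{19 \left|{\omega}\right|}{2}}}{19 \left(4 i \omega + 9\right)}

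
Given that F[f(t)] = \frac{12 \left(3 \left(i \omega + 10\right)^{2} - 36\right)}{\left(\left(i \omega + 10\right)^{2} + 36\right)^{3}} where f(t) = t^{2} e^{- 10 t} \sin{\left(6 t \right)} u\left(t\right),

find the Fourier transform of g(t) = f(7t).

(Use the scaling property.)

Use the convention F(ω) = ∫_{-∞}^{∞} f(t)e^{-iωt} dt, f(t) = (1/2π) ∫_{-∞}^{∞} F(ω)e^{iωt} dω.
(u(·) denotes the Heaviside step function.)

F[g](ω) = \frac{12348 \left(\left(i \omega + 70\right)^{2} - 588\right)}{\left(\left(i \omega + 70\right)^{2} + 1764\right)^{3}}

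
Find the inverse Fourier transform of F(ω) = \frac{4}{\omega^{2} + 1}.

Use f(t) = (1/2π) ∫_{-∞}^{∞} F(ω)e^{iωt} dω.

f(t) = 2 e^{- \left|{t}\right|}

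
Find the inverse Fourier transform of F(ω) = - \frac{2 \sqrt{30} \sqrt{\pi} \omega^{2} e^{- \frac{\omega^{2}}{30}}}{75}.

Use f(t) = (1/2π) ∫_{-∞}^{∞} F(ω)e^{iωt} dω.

f(t) = 3 \left(30 t^{2} - 2\right) e^{- \frac{15 t^{2}}{2}}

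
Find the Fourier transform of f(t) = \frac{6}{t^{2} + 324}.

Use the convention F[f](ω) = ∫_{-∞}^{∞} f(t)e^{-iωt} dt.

F(ω) = \frac{\pi e^{- 18 \left|{\omega}\right|}}{3}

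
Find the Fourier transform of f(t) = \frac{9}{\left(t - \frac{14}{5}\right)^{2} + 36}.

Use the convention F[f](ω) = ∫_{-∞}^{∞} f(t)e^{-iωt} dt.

F(ω) = \frac{3 \pi e^{- \frac{14 i \omega}{5} - 6 \left|{\omega}\right|}}{2}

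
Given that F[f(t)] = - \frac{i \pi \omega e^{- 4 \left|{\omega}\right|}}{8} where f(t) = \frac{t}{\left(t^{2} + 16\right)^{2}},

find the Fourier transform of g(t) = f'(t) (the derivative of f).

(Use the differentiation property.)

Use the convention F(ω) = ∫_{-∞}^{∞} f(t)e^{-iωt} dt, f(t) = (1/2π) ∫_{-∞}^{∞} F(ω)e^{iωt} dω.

F[g](ω) = \frac{\pi \omega^{2} e^{- 4 \left|{\omega}\right|}}{8}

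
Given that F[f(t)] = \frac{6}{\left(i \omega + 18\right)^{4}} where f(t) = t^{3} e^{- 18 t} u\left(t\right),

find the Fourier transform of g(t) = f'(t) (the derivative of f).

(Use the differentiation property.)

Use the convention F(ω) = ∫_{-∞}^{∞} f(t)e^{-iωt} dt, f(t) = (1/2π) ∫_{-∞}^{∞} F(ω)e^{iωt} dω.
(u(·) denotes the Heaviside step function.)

F[g](ω) = \frac{6 i \omega}{\left(i \omega + 18\right)^{4}}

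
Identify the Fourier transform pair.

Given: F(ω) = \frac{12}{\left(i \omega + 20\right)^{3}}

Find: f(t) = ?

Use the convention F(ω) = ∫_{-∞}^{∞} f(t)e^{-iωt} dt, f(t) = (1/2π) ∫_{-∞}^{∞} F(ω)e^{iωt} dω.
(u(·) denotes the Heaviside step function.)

f(t) = 6 t^{2} e^{- 20 t} u\left(t\right)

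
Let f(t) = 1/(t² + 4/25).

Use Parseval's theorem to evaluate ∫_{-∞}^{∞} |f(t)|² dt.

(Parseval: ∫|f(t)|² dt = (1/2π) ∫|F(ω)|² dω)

∫|f(t)|² dt = \frac{125 \pi}{16}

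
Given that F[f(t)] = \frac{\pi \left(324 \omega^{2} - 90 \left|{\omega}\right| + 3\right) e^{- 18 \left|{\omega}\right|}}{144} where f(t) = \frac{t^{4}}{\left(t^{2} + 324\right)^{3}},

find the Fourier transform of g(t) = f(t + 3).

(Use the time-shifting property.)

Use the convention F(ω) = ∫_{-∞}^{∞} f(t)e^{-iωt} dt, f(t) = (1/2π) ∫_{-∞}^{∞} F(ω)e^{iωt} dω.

F[g](ω) = \frac{\pi \left(108 \omega^{2} - 30 \left|{\omega}\right| + 1\right) e^{3 i \omega - 18 \left|{\omega}\right|}}{48}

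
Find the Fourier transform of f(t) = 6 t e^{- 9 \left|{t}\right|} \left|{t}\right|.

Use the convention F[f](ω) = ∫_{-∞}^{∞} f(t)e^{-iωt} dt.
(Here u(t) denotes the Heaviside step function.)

F(ω) = \frac{24 i \omega \left(\omega^{2} - 243\right)}{\left(\omega^{2} + 81\right)^{3}}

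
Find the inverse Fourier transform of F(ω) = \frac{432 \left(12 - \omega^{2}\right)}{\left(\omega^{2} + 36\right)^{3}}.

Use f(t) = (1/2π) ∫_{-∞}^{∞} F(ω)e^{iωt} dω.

f(t) = 6 t^{2} e^{- 6 \left|{t}\right|}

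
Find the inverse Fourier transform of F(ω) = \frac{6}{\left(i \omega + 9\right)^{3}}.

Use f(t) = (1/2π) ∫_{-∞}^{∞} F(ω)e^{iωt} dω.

f(t) = 3 t^{2} e^{- 9 t} u\left(t\right)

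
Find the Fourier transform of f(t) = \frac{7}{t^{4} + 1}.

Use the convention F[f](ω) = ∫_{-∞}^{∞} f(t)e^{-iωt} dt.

F(ω) = 7 \pi e^{- \frac{\sqrt{2} \left|{\omega}\right|}{2}} \sin{\left(\frac{\sqrt{2} \left|{\omega}\right|}{2} + \frac{\pi}{4} \right)}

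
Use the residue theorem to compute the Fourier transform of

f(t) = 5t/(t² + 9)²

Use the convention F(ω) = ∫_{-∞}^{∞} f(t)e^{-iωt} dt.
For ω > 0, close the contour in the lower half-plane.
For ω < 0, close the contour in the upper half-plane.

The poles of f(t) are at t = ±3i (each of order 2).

Let g(z) = f(z)e^{-iωz}; for large |z| the factor e^{-iωz} decays in the lower half-plane when ω > 0 and in the upper half-plane when ω < 0.

Case ω > 0 (lower half-plane, clockwise contour ⇒ F(ω) = -2πi·ΣRes):
  Res_{z = - 3 i} g(z) = \frac{5 \omega e^{- 3 \omega}}{12} (pole of order 2)
  F(ω) = -2πi·ΣRes = - \frac{5 i \pi \omega e^{- 3 \omega}}{6}

Case ω < 0 (upper half-plane, counterclockwise contour ⇒ F(ω) = +2πi·ΣRes):
  Res_{z = 3 i} g(z) = - \frac{5 \omega e^{3 \omega}}{12} (pole of order 2)
  F(ω) = 2πi·ΣRes = - \frac{5 i \pi \omega e^{3 \omega}}{6}

Both cases combine into a single formula in |ω|:

F(ω) = - \frac{5 i \pi \omega e^{- 3 \left|{\omega}\right|}}{6}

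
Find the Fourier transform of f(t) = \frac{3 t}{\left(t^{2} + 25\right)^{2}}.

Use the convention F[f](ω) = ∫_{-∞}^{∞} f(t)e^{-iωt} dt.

F(ω) = - \frac{3 i \pi \omega e^{- 5 \left|{\omega}\right|}}{10}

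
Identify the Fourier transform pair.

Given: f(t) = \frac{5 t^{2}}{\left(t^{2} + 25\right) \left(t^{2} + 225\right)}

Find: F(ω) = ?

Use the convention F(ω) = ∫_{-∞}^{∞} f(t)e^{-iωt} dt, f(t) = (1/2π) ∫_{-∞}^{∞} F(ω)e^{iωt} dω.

F(ω) = \frac{\pi \left(3 - e^{10 \left|{\omega}\right|}\right) e^{- 15 \left|{\omega}\right|}}{8}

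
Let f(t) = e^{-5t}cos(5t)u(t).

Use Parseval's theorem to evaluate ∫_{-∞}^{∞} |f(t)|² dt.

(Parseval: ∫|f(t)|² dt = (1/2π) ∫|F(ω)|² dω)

∫|f(t)|² dt = \frac{3}{40}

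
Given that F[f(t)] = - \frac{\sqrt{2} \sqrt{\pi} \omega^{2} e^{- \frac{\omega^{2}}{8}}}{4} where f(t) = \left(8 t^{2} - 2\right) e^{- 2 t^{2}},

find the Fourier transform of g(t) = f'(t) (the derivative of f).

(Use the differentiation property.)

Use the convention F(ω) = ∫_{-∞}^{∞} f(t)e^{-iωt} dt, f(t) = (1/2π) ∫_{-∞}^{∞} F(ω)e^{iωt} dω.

F[g](ω) = - \frac{\sqrt{2} i \sqrt{\pi} \omega^{3} e^{- \frac{\omega^{2}}{8}}}{4}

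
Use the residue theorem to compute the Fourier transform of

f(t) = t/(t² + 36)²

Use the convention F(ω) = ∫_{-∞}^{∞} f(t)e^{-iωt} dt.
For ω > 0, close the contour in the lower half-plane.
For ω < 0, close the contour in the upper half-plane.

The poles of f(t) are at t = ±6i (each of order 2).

Let g(z) = f(z)e^{-iωz}; for large |z| the factor e^{-iωz} decays in the lower half-plane when ω > 0 and in the upper half-plane when ω < 0.

Case ω > 0 (lower half-plane, clockwise contour ⇒ F(ω) = -2πi·ΣRes):
  Res_{z = - 6 i} g(z) = \frac{\omega e^{- 6 \omega}}{24} (pole of order 2)
  F(ω) = -2πi·ΣRes = - \frac{i \pi \omega e^{- 6 \omega}}{12}

Case ω < 0 (upper half-plane, counterclockwise contour ⇒ F(ω) = +2πi·ΣRes):
  Res_{z = 6 i} g(z) = - \frac{\omega e^{6 \omega}}{24} (pole of order 2)
  F(ω) = 2πi·ΣRes = - \frac{i \pi \omega e^{6 \omega}}{12}

Both cases combine into a single formula in |ω|:

F(ω) = - \frac{i \pi \omega e^{- 6 \left|{\omega}\right|}}{12}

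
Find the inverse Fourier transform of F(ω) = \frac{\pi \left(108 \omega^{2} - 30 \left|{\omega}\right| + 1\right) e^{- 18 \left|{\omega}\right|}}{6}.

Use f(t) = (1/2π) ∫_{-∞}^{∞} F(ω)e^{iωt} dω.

f(t) = \frac{8 t^{4}}{\left(t^{2} + 324\right)^{3}}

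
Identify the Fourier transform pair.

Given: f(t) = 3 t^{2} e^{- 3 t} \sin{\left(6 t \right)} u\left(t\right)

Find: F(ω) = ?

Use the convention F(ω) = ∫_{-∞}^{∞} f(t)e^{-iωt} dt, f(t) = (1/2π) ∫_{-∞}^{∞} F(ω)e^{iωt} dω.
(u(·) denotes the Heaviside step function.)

F(ω) = \frac{108 \left(\left(i \omega + 3\right)^{2} - 12\right)}{\left(\left(i \omega + 3\right)^{2} + 36\right)^{3}}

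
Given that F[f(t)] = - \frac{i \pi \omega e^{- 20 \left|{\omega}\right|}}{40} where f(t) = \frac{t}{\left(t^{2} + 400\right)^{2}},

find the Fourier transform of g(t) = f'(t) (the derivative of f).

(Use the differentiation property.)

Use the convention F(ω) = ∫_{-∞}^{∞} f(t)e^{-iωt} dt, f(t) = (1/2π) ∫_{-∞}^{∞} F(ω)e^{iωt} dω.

F[g](ω) = \frac{\pi \omega^{2} e^{- 20 \left|{\omega}\right|}}{40}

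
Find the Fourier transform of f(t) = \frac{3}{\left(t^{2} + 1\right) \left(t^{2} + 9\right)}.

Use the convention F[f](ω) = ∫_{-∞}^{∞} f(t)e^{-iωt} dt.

F(ω) = \frac{\pi \left(3 e^{2 \left|{\omega}\right|} - 1\right) e^{- 3 \left|{\omega}\right|}}{8}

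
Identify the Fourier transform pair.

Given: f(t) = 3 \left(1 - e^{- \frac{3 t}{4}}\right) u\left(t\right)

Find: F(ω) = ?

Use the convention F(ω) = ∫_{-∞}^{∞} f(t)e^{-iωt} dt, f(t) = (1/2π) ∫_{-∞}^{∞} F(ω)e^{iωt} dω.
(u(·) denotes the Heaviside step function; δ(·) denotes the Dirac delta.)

F(ω) = 3 \pi \delta\left(\omega\right) - \frac{9 i}{4 \omega \left(i \omega + \frac{3}{4}\right)}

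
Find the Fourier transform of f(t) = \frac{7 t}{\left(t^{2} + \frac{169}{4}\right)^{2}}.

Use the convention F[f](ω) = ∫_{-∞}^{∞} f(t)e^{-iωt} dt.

F(ω) = - \frac{7 i \pi \omega e^{- \frac{13 \left|{\omega}\right|}{2}}}{13}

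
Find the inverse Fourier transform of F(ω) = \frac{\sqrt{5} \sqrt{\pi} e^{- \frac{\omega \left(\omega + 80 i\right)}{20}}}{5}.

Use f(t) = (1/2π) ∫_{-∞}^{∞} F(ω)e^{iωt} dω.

f(t) = e^{- 5 \left(t - 4\right)^{2}}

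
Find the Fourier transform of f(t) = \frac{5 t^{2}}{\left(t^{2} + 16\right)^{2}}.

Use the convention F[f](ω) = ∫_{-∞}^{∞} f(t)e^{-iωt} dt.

F(ω) = \frac{5 \pi \left(1 - 4 \left|{\omega}\right|\right) e^{- 4 \left|{\omega}\right|}}{8}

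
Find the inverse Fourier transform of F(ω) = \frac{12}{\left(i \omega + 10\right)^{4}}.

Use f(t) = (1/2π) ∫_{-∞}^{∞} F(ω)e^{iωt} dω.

f(t) = 2 t^{3} e^{- 10 t} u\left(t\right)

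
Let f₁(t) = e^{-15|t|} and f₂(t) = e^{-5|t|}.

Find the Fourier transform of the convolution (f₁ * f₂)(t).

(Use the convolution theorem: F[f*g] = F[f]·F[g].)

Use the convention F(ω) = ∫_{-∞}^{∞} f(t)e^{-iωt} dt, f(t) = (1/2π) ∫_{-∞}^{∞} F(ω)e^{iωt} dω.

F[f₁*f₂](ω) = \frac{300}{\left(\omega^{2} + 25\right) \left(\omega^{2} + 225\right)}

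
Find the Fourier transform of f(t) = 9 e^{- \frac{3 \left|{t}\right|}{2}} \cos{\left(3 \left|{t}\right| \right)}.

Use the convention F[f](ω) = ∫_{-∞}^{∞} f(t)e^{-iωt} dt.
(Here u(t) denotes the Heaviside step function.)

F(ω) = \frac{108 \left(4 \omega^{2} + 45\right)}{16 \omega^{4} - 216 \omega^{2} + 2025}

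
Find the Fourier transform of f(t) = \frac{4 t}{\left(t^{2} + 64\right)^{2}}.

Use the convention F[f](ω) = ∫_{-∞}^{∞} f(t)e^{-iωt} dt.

F(ω) = - \frac{i \pi \omega e^{- 8 \left|{\omega}\right|}}{4}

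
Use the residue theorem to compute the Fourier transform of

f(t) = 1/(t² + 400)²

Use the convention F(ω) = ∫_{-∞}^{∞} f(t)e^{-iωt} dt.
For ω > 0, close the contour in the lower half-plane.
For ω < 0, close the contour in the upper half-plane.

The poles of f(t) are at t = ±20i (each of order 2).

Let g(z) = f(z)e^{-iωz}; for large |z| the factor e^{-iωz} decays in the lower half-plane when ω > 0 and in the upper half-plane when ω < 0.

Case ω > 0 (lower half-plane, clockwise contour ⇒ F(ω) = -2πi·ΣRes):
  Res_{z = - 20 i} g(z) = \frac{i \left(20 \omega + 1\right) e^{- 20 \omega}}{32000} (pole of order 2)
  F(ω) = -2πi·ΣRes = \frac{\pi \left(20 \omega + 1\right) e^{- 20 \omega}}{16000}

Case ω < 0 (upper half-plane, counterclockwise contour ⇒ F(ω) = +2πi·ΣRes):
  Res_{z = 20 i} g(z) = \frac{i \left(20 \omega - 1\right) e^{20 \omega}}{32000} (pole of order 2)
  F(ω) = 2πi·ΣRes = \frac{\pi \left(1 - 20 \omega\right) e^{20 \omega}}{16000}

Both cases combine into a single formula in |ω|:

F(ω) = \frac{\pi \left(20 \left|{\omega}\right| + 1\right) e^{- 20 \left|{\omega}\right|}}{16000}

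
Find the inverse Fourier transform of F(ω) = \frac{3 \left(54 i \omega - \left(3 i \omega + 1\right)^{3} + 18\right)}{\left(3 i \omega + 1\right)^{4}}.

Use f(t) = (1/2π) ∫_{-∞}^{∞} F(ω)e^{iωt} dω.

f(t) = \left(t^{2} - 1\right) e^{- \frac{t}{3}} u\left(t\right)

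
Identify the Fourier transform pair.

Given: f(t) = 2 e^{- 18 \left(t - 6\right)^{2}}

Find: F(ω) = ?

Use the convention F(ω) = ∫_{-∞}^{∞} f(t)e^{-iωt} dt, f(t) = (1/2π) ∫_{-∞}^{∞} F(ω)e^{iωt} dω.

F(ω) = \frac{\sqrt{2} \sqrt{\pi} e^{- \frac{\omega \left(\omega + 432 i\right)}{72}}}{3}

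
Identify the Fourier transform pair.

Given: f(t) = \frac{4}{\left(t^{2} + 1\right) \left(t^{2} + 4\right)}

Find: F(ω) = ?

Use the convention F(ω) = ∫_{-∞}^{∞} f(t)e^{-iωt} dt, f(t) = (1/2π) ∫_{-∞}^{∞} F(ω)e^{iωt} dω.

F(ω) = \frac{2 \pi \left(2 e^{\left|{\omega}\right|} - 1\right) e^{- 2 \left|{\omega}\right|}}{3}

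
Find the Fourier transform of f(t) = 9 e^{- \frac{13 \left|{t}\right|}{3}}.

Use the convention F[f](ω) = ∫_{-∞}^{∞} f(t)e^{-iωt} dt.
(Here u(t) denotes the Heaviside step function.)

F(ω) = \frac{702}{9 \omega^{2} + 169}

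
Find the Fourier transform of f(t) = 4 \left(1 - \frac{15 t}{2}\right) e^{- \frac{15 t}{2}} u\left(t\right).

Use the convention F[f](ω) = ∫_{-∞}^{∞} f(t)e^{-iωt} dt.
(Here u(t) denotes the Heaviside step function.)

F(ω) = \frac{16 i \omega}{- 4 \omega^{2} + 60 i \omega + 225}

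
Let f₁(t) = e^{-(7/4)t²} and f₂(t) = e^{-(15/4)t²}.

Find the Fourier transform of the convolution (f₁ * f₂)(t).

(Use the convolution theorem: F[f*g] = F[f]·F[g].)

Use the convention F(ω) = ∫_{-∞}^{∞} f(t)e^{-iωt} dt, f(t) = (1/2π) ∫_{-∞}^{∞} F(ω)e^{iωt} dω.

F[f₁*f₂](ω) = \frac{4 \sqrt{105} \pi e^{- \frac{22 \omega^{2}}{105}}}{105}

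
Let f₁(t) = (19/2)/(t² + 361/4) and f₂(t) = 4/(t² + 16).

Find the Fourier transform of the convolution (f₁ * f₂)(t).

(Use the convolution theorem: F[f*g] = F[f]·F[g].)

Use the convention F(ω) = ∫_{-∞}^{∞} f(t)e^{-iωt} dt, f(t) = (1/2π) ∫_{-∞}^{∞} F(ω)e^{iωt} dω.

F[f₁*f₂](ω) = \pi^{2} e^{- \frac{27 \left|{\omega}\right|}{2}}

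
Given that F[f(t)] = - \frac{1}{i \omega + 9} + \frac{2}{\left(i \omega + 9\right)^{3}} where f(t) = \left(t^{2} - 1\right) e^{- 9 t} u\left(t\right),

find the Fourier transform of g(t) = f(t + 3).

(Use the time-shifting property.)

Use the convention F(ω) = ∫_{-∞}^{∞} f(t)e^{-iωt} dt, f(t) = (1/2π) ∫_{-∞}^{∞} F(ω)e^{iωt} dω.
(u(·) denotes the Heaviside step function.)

F[g](ω) = \frac{\left(2 i \omega - \left(i \omega + 9\right)^{3} + 18\right) e^{3 i \omega}}{\left(i \omega + 9\right)^{4}}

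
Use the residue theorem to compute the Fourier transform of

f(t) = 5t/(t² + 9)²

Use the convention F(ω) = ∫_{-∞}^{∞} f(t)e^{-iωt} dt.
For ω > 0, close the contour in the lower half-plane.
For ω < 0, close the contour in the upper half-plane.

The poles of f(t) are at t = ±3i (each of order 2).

Let g(z) = f(z)e^{-iωz}; for large |z| the factor e^{-iωz} decays in the lower half-plane when ω > 0 and in the upper half-plane when ω < 0.

Case ω > 0 (lower half-plane, clockwise contour ⇒ F(ω) = -2πi·ΣRes):
  Res_{z = - 3 i} g(z) = \frac{5 \omega e^{- 3 \omega}}{12} (pole of order 2)
  F(ω) = -2πi·ΣRes = - \frac{5 i \pi \omega e^{- 3 \omega}}{6}

Case ω < 0 (upper half-plane, counterclockwise contour ⇒ F(ω) = +2πi·ΣRes):
  Res_{z = 3 i} g(z) = - \frac{5 \omega e^{3 \omega}}{12} (pole of order 2)
  F(ω) = 2πi·ΣRes = - \frac{5 i \pi \omega e^{3 \omega}}{6}

Both cases combine into a single formula in |ω|:

F(ω) = - \frac{5 i \pi \omega e^{- 3 \left|{\omega}\right|}}{6}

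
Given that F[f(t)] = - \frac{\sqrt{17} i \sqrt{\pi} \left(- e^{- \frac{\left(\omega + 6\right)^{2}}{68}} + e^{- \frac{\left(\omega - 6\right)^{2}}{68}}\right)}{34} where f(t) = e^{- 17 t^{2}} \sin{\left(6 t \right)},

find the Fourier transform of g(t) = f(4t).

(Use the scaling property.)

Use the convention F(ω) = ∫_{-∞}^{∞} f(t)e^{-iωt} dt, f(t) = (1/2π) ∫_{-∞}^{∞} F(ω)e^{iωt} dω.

F[g](ω) = \frac{\sqrt{17} i \sqrt{\pi} \left(1 - e^{\frac{3 \omega}{34}}\right) e^{- \frac{\omega^{2}}{1088} - \frac{3 \omega}{68} - \frac{9}{17}}}{136}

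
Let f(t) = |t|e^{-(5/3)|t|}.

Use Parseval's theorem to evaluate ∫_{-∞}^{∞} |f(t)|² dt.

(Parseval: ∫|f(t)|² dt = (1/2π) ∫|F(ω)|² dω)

∫|f(t)|² dt = \frac{27}{250}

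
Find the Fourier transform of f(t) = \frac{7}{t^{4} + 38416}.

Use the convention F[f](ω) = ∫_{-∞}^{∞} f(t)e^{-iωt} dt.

F(ω) = \frac{\pi e^{- 7 \sqrt{2} \left|{\omega}\right|} \sin{\left(7 \sqrt{2} \left|{\omega}\right| + \frac{\pi}{4} \right)}}{392}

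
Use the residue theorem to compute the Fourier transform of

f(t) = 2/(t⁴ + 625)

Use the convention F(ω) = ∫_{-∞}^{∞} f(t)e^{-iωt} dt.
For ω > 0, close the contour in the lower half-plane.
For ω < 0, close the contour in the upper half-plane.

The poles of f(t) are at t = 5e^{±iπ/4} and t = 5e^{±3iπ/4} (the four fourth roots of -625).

Let g(z) = f(z)e^{-iωz}; for large |z| the factor e^{-iωz} decays in the lower half-plane when ω > 0 and in the upper half-plane when ω < 0.

Case ω > 0 (lower half-plane, clockwise contour ⇒ F(ω) = -2πi·ΣRes):
  Res_{z = - \frac{5 \sqrt{2}}{2} - \frac{5 \sqrt{2} i}{2}} g(z) = \frac{\sqrt{2} i \left(1 - i\right) e^{\frac{5 \sqrt{2} \omega \left(-1 + i\right)}{2}}}{500}
  Res_{z = \frac{5 \sqrt{2}}{2} - \frac{5 \sqrt{2} i}{2}} g(z) = \frac{\sqrt{2} i \left(1 + i\right) e^{- \frac{5 \sqrt{2} \omega \left(1 + i\right)}{2}}}{500}
  F(ω) = -2πi·ΣRes = \frac{\sqrt{2} \pi \left(1 - i\right) \left(e^{5 \sqrt{2} i \omega} + i\right) e^{- \frac{5 \sqrt{2} \omega \left(1 + i\right)}{2}}}{250} = \frac{2 \pi e^{- \frac{5 \sqrt{2} \omega}{2}} \sin{\left(\frac{5 \sqrt{2} \omega}{2} + \frac{\pi}{4} \right)}}{125}

Case ω < 0 (upper half-plane, counterclockwise contour ⇒ F(ω) = +2πi·ΣRes):
  Res_{z = \frac{5 \sqrt{2}}{2} + \frac{5 \sqrt{2} i}{2}} g(z) = \frac{\sqrt{2} i \left(-1 + i\right) e^{\frac{5 \sqrt{2} \omega \left(1 - i\right)}{2}}}{500}
  Res_{z = - \frac{5 \sqrt{2}}{2} + \frac{5 \sqrt{2} i}{2}} g(z) = \frac{\sqrt{2} \left(1 - i\right) e^{\frac{5 \sqrt{2} \omega \left(1 + i\right)}{2}}}{500}
  F(ω) = 2πi·ΣRes = - \frac{\sqrt{2} i \pi \left(i \left(1 - i\right) e^{\frac{5 \sqrt{2} \omega \left(1 - i\right)}{2}} - \left(1 - i\right) e^{\frac{5 \sqrt{2} \omega \left(1 + i\right)}{2}}\right)}{250} = \frac{2 \pi e^{\frac{5 \sqrt{2} \omega}{2}} \cos{\left(\frac{5 \sqrt{2} \omega}{2} + \frac{\pi}{4} \right)}}{125}

Both cases combine into a single formula in |ω|:

F(ω) = \frac{2 \pi e^{- \frac{5 \sqrt{2} \left|{\omega}\right|}{2}} \sin{\left(\frac{5 \sqrt{2} \left|{\omega}\right|}{2} + \frac{\pi}{4} \right)}}{125}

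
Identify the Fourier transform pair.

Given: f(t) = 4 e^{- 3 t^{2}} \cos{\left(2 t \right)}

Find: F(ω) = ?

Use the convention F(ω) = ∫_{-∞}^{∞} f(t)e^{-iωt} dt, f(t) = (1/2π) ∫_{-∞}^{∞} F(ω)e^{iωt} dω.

F(ω) = \frac{2 \sqrt{3} \sqrt{\pi} \left(e^{\frac{2 \omega}{3}} + 1\right) e^{- \frac{\omega^{2}}{12} - \frac{\omega}{3} - \frac{1}{3}}}{3}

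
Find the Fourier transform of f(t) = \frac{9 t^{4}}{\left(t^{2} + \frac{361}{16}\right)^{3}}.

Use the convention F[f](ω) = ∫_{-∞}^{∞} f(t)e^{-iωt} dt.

F(ω) = \frac{9 \pi \left(361 \omega^{2} - 380 \left|{\omega}\right| + 48\right) e^{- \frac{19 \left|{\omega}\right|}{4}}}{608}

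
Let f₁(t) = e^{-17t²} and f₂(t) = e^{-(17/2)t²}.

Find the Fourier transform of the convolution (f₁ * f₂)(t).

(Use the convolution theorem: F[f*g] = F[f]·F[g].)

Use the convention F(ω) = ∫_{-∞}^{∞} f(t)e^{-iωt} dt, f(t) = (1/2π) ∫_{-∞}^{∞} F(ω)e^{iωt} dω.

F[f₁*f₂](ω) = \frac{\sqrt{2} \pi e^{- \frac{3 \omega^{2}}{68}}}{17}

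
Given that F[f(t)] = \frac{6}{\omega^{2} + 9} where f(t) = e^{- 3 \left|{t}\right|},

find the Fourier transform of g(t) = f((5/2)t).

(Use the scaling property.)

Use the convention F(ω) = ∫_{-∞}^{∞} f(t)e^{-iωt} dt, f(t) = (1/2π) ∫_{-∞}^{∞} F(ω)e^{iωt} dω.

F[g](ω) = \frac{60}{4 \omega^{2} + 225}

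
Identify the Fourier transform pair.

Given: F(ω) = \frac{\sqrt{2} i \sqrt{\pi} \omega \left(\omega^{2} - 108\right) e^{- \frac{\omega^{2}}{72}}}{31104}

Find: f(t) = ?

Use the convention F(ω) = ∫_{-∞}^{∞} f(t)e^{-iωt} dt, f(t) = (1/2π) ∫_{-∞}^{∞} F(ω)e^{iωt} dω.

f(t) = 9 t^{3} e^{- 18 t^{2}}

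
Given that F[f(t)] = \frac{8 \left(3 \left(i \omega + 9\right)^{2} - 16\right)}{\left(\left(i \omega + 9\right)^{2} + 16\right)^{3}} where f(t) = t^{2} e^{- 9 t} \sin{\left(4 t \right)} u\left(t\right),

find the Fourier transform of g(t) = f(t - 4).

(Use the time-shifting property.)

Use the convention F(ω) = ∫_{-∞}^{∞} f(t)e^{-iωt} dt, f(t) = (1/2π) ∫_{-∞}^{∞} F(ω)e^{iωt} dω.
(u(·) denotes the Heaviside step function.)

F[g](ω) = \frac{8 \left(3 \left(i \omega + 9\right)^{2} - 16\right) e^{- 4 i \omega}}{\left(\left(i \omega + 9\right)^{2} + 16\right)^{3}}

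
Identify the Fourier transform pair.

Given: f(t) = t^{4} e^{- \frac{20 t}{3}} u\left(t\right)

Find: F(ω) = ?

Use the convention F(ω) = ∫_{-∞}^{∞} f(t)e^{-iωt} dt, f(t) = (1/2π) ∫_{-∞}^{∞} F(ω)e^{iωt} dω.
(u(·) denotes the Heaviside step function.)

F(ω) = \frac{5832}{\left(3 i \omega + 20\right)^{5}}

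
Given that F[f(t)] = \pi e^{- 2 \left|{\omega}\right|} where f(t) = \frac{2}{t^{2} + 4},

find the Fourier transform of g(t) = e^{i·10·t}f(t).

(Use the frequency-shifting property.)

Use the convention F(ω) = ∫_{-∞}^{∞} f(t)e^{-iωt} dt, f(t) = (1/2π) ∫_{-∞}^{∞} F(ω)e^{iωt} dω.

F[g](ω) = \pi e^{- 2 \left|{\omega - 10}\right|}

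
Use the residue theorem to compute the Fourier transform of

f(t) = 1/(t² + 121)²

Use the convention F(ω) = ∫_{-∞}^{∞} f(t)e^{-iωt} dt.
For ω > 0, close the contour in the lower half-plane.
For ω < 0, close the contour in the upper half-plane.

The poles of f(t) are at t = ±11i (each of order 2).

Let g(z) = f(z)e^{-iωz}; for large |z| the factor e^{-iωz} decays in the lower half-plane when ω > 0 and in the upper half-plane when ω < 0.

Case ω > 0 (lower half-plane, clockwise contour ⇒ F(ω) = -2πi·ΣRes):
  Res_{z = - 11 i} g(z) = \frac{i \left(11 \omega + 1\right) e^{- 11 \omega}}{5324} (pole of order 2)
  F(ω) = -2πi·ΣRes = \frac{\pi \left(11 \omega + 1\right) e^{- 11 \omega}}{2662}

Case ω < 0 (upper half-plane, counterclockwise contour ⇒ F(ω) = +2πi·ΣRes):
  Res_{z = 11 i} g(z) = \frac{i \left(11 \omega - 1\right) e^{11 \omega}}{5324} (pole of order 2)
  F(ω) = 2πi·ΣRes = \frac{\pi \left(1 - 11 \omega\right) e^{11 \omega}}{2662}

Both cases combine into a single formula in |ω|:

F(ω) = \frac{\pi \left(11 \left|{\omega}\right| + 1\right) e^{- 11 \left|{\omega}\right|}}{2662}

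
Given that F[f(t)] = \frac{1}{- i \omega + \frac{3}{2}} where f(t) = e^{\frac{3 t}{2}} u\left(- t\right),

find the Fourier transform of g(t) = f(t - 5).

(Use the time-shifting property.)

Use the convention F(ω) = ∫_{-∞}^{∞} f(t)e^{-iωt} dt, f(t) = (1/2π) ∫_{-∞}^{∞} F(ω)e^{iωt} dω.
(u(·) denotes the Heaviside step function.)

F[g](ω) = - \frac{2 e^{- 5 i \omega}}{2 i \omega - 3}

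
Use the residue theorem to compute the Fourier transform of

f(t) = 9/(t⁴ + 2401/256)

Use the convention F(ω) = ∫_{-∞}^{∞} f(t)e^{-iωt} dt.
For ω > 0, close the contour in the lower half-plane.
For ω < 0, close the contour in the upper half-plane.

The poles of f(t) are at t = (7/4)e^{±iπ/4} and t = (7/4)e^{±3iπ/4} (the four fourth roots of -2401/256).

Let g(z) = f(z)e^{-iωz}; for large |z| the factor e^{-iωz} decays in the lower half-plane when ω > 0 and in the upper half-plane when ω < 0.

Case ω > 0 (lower half-plane, clockwise contour ⇒ F(ω) = -2πi·ΣRes):
  Res_{z = - \frac{7 \sqrt{2}}{8} - \frac{7 \sqrt{2} i}{8}} g(z) = \frac{72 \sqrt{2} \left(1 + i\right) e^{\frac{7 \sqrt{2} \omega \left(-1 + i\right)}{8}}}{343}
  Res_{z = \frac{7 \sqrt{2}}{8} - \frac{7 \sqrt{2} i}{8}} g(z) = \frac{72 \sqrt{2} \left(-1 + i\right) e^{- \frac{7 \sqrt{2} \omega \left(1 + i\right)}{8}}}{343}
  F(ω) = -2πi·ΣRes = \frac{144 \sqrt{2} \pi \left(\left(1 - i\right) e^{\frac{7 \sqrt{2} i \omega}{4}} + 1 + i\right) e^{- \frac{7 \sqrt{2} \omega \left(1 + i\right)}{8}}}{343} = \frac{576 \pi e^{- \frac{7 \sqrt{2} \omega}{8}} \sin{\left(\frac{7 \sqrt{2} \omega}{8} + \frac{\pi}{4} \right)}}{343}

Case ω < 0 (upper half-plane, counterclockwise contour ⇒ F(ω) = +2πi·ΣRes):
  Res_{z = \frac{7 \sqrt{2}}{8} + \frac{7 \sqrt{2} i}{8}} g(z) = - \frac{72 \sqrt{2} \left(1 + i\right) e^{\frac{7 \sqrt{2} \omega \left(1 - i\right)}{8}}}{343}
  Res_{z = - \frac{7 \sqrt{2}}{8} + \frac{7 \sqrt{2} i}{8}} g(z) = \frac{72 \sqrt{2} \left(1 - i\right) e^{\frac{7 \sqrt{2} \omega \left(1 + i\right)}{8}}}{343}
  F(ω) = 2πi·ΣRes = - \frac{144 \sqrt{2} i \pi \left(\left(1 + i\right) e^{\frac{7 \sqrt{2} \omega \left(1 - i\right)}{8}} - \left(1 - i\right) e^{\frac{7 \sqrt{2} \omega \left(1 + i\right)}{8}}\right)}{343} = \frac{576 \pi e^{\frac{7 \sqrt{2} \omega}{8}} \cos{\left(\frac{7 \sqrt{2} \omega}{8} + \frac{\pi}{4} \right)}}{343}

Both cases combine into a single formula in |ω|:

F(ω) = \frac{576 \pi e^{- \frac{7 \sqrt{2} \left|{\omega}\right|}{8}} \sin{\left(\frac{7 \sqrt{2} \left|{\omega}\right|}{8} + \frac{\pi}{4} \right)}}{343}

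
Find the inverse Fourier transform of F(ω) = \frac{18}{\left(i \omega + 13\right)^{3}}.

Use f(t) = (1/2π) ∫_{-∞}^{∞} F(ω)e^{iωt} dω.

f(t) = 9 t^{2} e^{- 13 t} u\left(t\right)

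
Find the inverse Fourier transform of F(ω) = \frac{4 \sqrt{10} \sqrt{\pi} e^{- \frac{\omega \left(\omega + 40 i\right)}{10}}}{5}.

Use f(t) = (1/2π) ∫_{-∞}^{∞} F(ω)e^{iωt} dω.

f(t) = 4 e^{- \frac{5 \left(t - 4\right)^{2}}{2}}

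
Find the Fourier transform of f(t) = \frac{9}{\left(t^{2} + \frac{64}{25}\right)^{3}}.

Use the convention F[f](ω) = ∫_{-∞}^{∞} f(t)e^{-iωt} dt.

F(ω) = \frac{1125 \pi \left(64 \omega^{2} + 120 \left|{\omega}\right| + 75\right) e^{- \frac{8 \left|{\omega}\right|}{5}}}{262144}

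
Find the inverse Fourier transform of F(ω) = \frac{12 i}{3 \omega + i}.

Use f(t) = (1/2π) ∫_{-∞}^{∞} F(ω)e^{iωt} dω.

f(t) = 4 e^{\frac{t}{3}} u\left(- t\right)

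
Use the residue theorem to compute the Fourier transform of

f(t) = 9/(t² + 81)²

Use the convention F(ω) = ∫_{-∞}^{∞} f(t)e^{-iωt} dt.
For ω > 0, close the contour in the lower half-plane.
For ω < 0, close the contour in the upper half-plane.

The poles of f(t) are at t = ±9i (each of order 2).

Let g(z) = f(z)e^{-iωz}; for large |z| the factor e^{-iωz} decays in the lower half-plane when ω > 0 and in the upper half-plane when ω < 0.

Case ω > 0 (lower half-plane, clockwise contour ⇒ F(ω) = -2πi·ΣRes):
  Res_{z = - 9 i} g(z) = \frac{i \left(9 \omega + 1\right) e^{- 9 \omega}}{324} (pole of order 2)
  F(ω) = -2πi·ΣRes = \frac{\pi \left(9 \omega + 1\right) e^{- 9 \omega}}{162}

Case ω < 0 (upper half-plane, counterclockwise contour ⇒ F(ω) = +2πi·ΣRes):
  Res_{z = 9 i} g(z) = \frac{i \left(9 \omega - 1\right) e^{9 \omega}}{324} (pole of order 2)
  F(ω) = 2πi·ΣRes = \frac{\pi \left(1 - 9 \omega\right) e^{9 \omega}}{162}

Both cases combine into a single formula in |ω|:

F(ω) = \frac{\pi \left(9 \left|{\omega}\right| + 1\right) e^{- 9 \left|{\omega}\right|}}{162}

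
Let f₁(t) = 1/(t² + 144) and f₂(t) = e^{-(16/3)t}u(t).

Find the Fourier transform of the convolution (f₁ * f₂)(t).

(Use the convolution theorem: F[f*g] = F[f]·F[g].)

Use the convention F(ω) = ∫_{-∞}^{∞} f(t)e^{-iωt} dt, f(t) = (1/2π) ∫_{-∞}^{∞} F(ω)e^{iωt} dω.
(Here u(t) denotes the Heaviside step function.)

F[f₁*f₂](ω) = \frac{\pi e^{- 12 \left|{\omega}\right|}}{4 \left(3 i \omega + 16\right)}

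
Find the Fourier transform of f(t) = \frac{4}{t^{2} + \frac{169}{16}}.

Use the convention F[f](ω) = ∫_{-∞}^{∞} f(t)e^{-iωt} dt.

F(ω) = \frac{16 \pi e^{- \frac{13 \left|{\omega}\right|}{4}}}{13}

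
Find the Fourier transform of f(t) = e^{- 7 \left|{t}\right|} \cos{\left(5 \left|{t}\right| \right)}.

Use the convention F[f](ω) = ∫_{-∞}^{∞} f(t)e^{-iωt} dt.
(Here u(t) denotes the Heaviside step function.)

F(ω) = \frac{14 \left(\omega^{2} + 74\right)}{\omega^{4} + 48 \omega^{2} + 5476}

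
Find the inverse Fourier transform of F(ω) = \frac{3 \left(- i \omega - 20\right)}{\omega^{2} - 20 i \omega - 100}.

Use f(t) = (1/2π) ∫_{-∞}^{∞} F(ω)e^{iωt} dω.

f(t) = 3 \left(10 t + 1\right) e^{- 10 t} u\left(t\right)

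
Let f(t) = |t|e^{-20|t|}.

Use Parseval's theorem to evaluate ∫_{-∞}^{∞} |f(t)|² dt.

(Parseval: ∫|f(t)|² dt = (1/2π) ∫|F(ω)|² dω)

∫|f(t)|² dt = \frac{1}{16000}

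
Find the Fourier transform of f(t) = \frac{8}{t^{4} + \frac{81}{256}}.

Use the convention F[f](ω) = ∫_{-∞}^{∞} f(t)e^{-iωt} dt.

F(ω) = \frac{512 \pi e^{- \frac{3 \sqrt{2} \left|{\omega}\right|}{8}} \sin{\left(\frac{3 \sqrt{2} \left|{\omega}\right|}{8} + \frac{\pi}{4} \right)}}{27}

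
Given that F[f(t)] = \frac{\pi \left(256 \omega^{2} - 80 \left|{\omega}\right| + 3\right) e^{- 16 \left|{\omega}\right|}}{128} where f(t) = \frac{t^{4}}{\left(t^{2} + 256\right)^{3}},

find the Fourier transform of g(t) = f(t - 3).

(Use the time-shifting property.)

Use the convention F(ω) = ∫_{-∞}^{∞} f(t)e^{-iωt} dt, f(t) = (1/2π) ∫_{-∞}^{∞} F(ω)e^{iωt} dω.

F[g](ω) = \frac{\pi \left(256 \omega^{2} - 80 \left|{\omega}\right| + 3\right) e^{- 3 i \omega - 16 \left|{\omega}\right|}}{128}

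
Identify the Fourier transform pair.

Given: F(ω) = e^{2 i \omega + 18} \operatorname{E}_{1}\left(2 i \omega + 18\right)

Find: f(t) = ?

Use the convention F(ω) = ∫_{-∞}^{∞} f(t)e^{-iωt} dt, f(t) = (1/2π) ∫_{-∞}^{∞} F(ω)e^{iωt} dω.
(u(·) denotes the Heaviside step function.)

f(t) = \frac{e^{- 9 t} u\left(t\right)}{t + 2}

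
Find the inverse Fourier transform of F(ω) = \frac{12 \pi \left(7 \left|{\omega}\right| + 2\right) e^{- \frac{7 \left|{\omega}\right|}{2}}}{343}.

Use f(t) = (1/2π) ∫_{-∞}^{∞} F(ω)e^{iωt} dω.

f(t) = \frac{6}{\left(t^{2} + \frac{49}{4}\right)^{2}}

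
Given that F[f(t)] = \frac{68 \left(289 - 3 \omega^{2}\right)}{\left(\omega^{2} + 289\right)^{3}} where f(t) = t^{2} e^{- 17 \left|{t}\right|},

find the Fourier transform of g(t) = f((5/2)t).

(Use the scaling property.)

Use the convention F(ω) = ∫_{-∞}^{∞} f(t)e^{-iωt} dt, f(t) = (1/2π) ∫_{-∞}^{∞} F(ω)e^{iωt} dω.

F[g](ω) = \frac{17000 \left(7225 - 12 \omega^{2}\right)}{\left(4 \omega^{2} + 7225\right)^{3}}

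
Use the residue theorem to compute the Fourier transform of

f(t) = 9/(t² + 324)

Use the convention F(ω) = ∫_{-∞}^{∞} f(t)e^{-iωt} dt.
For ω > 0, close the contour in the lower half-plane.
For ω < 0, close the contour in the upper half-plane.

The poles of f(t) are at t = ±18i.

Let g(z) = f(z)e^{-iωz}; for large |z| the factor e^{-iωz} decays in the lower half-plane when ω > 0 and in the upper half-plane when ω < 0.

Case ω > 0 (lower half-plane, clockwise contour ⇒ F(ω) = -2πi·ΣRes):
  Res_{z = - 18 i} g(z) = \frac{i e^{- 18 \omega}}{4}
  F(ω) = -2πi·ΣRes = \frac{\pi e^{- 18 \omega}}{2}

Case ω < 0 (upper half-plane, counterclockwise contour ⇒ F(ω) = +2πi·ΣRes):
  Res_{z = 18 i} g(z) = - \frac{i e^{18 \omega}}{4}
  F(ω) = 2πi·ΣRes = \frac{\pi e^{18 \omega}}{2}

Both cases combine into a single formula in |ω|:

F(ω) = \frac{\pi e^{- 18 \left|{\omega}\right|}}{2}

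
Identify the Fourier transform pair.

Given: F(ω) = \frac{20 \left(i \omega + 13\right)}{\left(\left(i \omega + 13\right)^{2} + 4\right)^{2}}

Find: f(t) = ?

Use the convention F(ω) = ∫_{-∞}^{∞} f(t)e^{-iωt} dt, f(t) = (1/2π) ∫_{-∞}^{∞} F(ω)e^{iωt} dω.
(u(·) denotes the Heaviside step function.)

f(t) = 5 t e^{- 13 t} \sin{\left(2 t \right)} u\left(t\right)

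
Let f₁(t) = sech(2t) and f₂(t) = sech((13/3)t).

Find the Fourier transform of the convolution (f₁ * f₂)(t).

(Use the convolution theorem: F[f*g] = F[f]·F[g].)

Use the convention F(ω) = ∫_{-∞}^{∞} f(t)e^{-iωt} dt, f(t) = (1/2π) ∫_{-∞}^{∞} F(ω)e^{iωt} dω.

F[f₁*f₂](ω) = \frac{3 \pi^{2}}{26 \cosh{\left(\frac{3 \pi \omega}{26} \right)} \cosh{\left(\frac{\pi \omega}{4} \right)}}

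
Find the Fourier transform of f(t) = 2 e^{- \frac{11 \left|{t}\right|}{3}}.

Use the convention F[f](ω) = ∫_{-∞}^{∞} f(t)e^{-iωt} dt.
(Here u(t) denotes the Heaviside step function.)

F(ω) = \frac{132}{9 \omega^{2} + 121}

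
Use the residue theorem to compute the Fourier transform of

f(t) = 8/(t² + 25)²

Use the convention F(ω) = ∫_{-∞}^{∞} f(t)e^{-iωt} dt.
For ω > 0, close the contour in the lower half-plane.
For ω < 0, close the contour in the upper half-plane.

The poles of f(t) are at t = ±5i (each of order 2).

Let g(z) = f(z)e^{-iωz}; for large |z| the factor e^{-iωz} decays in the lower half-plane when ω > 0 and in the upper half-plane when ω < 0.

Case ω > 0 (lower half-plane, clockwise contour ⇒ F(ω) = -2πi·ΣRes):
  Res_{z = - 5 i} g(z) = \frac{2 i \left(5 \omega + 1\right) e^{- 5 \omega}}{125} (pole of order 2)
  F(ω) = -2πi·ΣRes = \frac{4 \pi \left(5 \omega + 1\right) e^{- 5 \omega}}{125}

Case ω < 0 (upper half-plane, counterclockwise contour ⇒ F(ω) = +2πi·ΣRes):
  Res_{z = 5 i} g(z) = \frac{2 i \left(5 \omega - 1\right) e^{5 \omega}}{125} (pole of order 2)
  F(ω) = 2πi·ΣRes = \frac{4 \pi \left(1 - 5 \omega\right) e^{5 \omega}}{125}

Both cases combine into a single formula in |ω|:

F(ω) = \frac{4 \pi \left(5 \left|{\omega}\right| + 1\right) e^{- 5 \left|{\omega}\right|}}{125}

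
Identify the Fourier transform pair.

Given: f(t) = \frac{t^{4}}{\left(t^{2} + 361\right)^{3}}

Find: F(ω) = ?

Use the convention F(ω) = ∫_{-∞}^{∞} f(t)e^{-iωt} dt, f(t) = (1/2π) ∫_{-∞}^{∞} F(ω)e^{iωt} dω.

F(ω) = \frac{\pi \left(361 \omega^{2} - 95 \left|{\omega}\right| + 3\right) e^{- 19 \left|{\omega}\right|}}{152}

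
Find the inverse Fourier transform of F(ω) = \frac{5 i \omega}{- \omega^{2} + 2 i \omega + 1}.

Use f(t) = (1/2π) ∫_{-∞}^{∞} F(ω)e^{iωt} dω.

f(t) = 5 \left(1 - t\right) e^{- t} u\left(t\right)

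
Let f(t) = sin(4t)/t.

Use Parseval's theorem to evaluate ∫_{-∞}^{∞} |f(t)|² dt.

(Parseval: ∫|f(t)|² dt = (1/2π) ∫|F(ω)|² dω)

∫|f(t)|² dt = 4 \pi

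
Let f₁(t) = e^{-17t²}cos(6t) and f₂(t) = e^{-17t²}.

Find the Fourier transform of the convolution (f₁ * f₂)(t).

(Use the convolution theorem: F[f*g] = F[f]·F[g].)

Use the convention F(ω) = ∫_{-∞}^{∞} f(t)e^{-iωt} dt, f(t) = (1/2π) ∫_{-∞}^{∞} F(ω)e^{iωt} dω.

F[f₁*f₂](ω) = \frac{\pi \left(e^{\frac{6 \omega}{17}} + 1\right) e^{- \frac{\omega^{2}}{34} - \frac{3 \omega}{17} - \frac{9}{17}}}{34}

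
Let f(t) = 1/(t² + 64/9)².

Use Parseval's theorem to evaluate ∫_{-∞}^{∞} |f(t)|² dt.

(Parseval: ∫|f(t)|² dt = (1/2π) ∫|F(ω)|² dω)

∫|f(t)|² dt = \frac{10935 \pi}{33554432}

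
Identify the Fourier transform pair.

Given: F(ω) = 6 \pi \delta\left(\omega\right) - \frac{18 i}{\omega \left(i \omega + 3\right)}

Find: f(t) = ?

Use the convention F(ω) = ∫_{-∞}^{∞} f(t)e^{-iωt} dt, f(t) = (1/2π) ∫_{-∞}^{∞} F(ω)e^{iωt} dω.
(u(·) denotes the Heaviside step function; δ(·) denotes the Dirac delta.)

f(t) = 6 \left(1 - e^{- 3 t}\right) u\left(t\right)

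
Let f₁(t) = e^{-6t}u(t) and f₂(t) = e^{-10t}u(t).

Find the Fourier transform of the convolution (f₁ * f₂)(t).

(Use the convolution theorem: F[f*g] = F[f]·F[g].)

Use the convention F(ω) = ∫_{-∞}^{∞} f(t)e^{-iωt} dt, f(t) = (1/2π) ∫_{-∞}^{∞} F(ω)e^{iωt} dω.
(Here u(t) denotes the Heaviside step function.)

F[f₁*f₂](ω) = \frac{1}{\left(i \omega + 6\right) \left(i \omega + 10\right)}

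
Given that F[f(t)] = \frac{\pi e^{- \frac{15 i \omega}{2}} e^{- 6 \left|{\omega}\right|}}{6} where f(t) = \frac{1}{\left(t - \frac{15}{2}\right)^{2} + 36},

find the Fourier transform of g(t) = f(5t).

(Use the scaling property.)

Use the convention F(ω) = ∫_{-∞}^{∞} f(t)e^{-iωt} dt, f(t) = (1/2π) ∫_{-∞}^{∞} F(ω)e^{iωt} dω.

F[g](ω) = \frac{\pi e^{- \frac{3 i \omega}{2} - \frac{6 \left|{\omega}\right|}{5}}}{30}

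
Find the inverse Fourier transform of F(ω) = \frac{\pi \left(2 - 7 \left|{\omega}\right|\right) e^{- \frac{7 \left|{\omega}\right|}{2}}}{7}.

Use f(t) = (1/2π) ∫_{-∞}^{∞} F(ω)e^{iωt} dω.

f(t) = \frac{2 t^{2}}{\left(t^{2} + \frac{49}{4}\right)^{2}}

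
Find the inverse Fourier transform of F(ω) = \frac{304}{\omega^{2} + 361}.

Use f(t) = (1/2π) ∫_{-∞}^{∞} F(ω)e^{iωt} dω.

f(t) = 8 e^{- 19 \left|{t}\right|}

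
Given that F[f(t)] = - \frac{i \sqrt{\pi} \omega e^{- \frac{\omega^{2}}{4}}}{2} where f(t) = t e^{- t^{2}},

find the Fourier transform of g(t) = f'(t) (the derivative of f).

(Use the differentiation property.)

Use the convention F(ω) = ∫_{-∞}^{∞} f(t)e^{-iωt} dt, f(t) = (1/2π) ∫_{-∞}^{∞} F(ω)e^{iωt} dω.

F[g](ω) = \frac{\sqrt{\pi} \omega^{2} e^{- \frac{\omega^{2}}{4}}}{2}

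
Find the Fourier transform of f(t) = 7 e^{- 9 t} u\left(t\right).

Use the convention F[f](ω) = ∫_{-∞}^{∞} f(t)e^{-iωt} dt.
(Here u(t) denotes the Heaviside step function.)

F(ω) = \frac{7}{i \omega + 9}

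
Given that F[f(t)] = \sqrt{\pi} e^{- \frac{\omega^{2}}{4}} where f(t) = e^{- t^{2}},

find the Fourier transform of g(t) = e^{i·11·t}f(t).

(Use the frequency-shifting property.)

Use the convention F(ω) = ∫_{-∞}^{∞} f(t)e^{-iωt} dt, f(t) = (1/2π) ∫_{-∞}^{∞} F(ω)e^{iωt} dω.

F[g](ω) = \sqrt{\pi} e^{- \frac{\left(\omega - 11\right)^{2}}{4}}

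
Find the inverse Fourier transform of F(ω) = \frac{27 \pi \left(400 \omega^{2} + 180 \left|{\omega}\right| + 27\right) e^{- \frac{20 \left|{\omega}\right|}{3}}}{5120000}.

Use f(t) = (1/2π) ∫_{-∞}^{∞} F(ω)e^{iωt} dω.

f(t) = \frac{5}{\left(t^{2} + \frac{400}{9}\right)^{3}}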